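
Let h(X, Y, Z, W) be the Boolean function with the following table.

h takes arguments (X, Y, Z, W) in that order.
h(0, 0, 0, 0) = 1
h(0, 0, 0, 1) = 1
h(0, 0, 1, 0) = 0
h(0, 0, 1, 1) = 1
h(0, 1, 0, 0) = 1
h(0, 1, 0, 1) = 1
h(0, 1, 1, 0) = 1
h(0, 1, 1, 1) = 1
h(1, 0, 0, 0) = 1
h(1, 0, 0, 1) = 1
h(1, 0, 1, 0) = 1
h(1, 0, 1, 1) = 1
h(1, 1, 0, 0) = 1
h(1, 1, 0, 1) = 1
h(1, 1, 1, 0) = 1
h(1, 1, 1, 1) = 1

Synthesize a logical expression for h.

h(X, Y, Z, W) = ~(((~X & ~Y) & Z) & ~W)

h is 0 on exactly one input, (0,0,1,0), whose minterm is ¬X·¬Y·Z·¬W. So h is the negation of that single conjunction.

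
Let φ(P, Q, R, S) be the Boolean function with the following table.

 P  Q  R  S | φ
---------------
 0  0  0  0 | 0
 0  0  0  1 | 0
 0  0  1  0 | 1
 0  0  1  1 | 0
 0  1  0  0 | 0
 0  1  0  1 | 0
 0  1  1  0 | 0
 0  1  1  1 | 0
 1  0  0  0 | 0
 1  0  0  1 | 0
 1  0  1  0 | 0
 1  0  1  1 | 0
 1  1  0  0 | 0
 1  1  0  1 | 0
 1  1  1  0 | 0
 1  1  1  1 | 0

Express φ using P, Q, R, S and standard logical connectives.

φ(P, Q, R, S) = ((P' · Q') · R) · S'

Only row (0,0,1,0) gives 1. That row's minterm ¬P·¬Q·R·¬S is φ directly.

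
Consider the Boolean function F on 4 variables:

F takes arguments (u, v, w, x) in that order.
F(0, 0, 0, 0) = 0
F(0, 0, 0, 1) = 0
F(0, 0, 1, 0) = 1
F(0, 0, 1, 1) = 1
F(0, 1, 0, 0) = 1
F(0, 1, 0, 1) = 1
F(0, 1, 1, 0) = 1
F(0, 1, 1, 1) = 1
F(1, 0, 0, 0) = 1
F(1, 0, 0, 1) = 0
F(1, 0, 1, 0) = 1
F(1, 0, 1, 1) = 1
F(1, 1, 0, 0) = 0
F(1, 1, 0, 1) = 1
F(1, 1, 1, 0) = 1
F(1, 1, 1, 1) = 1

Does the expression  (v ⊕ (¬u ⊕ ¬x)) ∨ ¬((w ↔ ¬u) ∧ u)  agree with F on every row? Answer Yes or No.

No

Check the formula against F row by row:
  u=0, v=0, w=0, x=0: formula gives 1, but F = 0 ✗
A single disagreement suffices: at (0,0,0,0) they differ, so the formula does not compute F.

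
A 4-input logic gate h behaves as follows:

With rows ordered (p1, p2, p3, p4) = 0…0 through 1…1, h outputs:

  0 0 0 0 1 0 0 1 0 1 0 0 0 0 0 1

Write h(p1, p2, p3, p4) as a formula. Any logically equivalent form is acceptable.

h(p1, p2, p3, p4) = (((((~p1 & p2) & ~p3) & ~p4) | (((~p1 & p2) & p3) & p4)) | (((p1 & ~p2) & ~p3) & p4)) | (((p1 & p2) & p3) & p4)

Collect the rows where h=1 — (0,1,0,0), (0,1,1,1), (1,0,0,1), (1,1,1,1) — and write one minterm per row: ¬p1·p2·¬p3·¬p4, ¬p1·p2·p3·p4, p1·¬p2·¬p3·p4, p1·p2·p3·p4. Their union (logical OR) reproduces the table exactly.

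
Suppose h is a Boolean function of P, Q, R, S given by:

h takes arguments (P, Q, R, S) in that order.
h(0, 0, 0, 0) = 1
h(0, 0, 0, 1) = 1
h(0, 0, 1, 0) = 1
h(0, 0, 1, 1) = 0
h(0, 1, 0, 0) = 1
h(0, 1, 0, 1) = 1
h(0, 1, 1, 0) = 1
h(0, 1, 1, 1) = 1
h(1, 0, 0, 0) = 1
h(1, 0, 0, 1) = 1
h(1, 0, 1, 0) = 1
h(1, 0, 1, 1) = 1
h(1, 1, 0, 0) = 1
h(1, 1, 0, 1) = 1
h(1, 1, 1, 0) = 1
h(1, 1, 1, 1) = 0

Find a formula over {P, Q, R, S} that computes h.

There are just 2 zero rows: (0,0,1,1), (1,1,1,1). Their minterms are ¬P·¬Q·R·S, P·Q·R·S; the OR of those covers precisely the 0-outputs, and negating it yields h.

h(P, Q, R, S) = not ((((not P and not Q) and R) and S) or (((P and Q) and R) and S))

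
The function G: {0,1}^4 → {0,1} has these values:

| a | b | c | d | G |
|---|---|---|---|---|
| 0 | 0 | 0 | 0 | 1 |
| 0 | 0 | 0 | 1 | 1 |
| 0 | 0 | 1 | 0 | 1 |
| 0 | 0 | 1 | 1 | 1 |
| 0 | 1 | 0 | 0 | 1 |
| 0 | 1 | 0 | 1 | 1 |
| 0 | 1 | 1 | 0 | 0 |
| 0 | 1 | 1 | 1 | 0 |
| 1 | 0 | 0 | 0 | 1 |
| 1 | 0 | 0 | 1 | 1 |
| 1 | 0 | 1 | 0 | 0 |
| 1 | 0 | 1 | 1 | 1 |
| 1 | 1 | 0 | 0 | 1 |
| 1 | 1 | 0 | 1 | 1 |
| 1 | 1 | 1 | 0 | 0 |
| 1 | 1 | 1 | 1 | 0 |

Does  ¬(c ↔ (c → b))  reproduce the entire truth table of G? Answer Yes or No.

Evaluate ¬(c ↔ (c → b)) on each row and compare to G:
  a=0, b=0, c=0, d=0: formula gives 1, G = 1 ✓
  a=0, b=0, c=0, d=1: formula gives 1, G = 1 ✓
  a=0, b=0, c=1, d=0: formula gives 1, G = 1 ✓
  a=0, b=0, c=1, d=1: formula gives 1, G = 1 ✓
  …
  a=1, b=0, c=1, d=0: formula gives 1, but G = 0 ✗
Row (1,0,1,0) is a counterexample, so the formula is not equivalent to G.

No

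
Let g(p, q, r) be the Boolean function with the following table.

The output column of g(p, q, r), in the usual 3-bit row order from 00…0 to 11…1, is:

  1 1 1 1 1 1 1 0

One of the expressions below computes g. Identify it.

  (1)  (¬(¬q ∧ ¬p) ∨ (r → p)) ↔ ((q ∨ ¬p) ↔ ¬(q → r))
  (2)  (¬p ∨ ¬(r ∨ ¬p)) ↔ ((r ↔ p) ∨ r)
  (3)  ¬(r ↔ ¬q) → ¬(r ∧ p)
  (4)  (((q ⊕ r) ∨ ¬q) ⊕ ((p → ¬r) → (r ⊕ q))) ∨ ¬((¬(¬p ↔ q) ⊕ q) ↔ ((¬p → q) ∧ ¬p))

(1): at (0,0,0) it gives 0, but g = 1 — eliminated.
(2): at (1,0,0) it gives 0, but g = 1 — eliminated.
(4): at (0,1,0) it gives 0, but g = 1 — eliminated.
That leaves (3). Evaluating it on every row reproduces the table of g exactly.

3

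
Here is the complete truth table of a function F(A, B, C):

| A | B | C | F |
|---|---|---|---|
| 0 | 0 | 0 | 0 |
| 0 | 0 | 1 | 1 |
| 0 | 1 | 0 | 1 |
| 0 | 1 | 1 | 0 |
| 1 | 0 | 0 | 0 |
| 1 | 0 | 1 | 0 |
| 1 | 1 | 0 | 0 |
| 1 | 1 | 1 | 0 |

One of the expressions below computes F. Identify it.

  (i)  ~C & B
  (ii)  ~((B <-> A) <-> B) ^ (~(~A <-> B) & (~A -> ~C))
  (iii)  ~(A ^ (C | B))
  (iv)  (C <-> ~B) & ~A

(i) disagrees with F on (0,0,1) (formula → 0, table → 1); rule it out.
(ii) disagrees with F on (0,1,1) (formula → 1, table → 0); rule it out.
(iii) disagrees with F on (0,0,0) (formula → 1, table → 0); rule it out.
(iv) is the remaining candidate, and it agrees with F on all 8 inputs.

iv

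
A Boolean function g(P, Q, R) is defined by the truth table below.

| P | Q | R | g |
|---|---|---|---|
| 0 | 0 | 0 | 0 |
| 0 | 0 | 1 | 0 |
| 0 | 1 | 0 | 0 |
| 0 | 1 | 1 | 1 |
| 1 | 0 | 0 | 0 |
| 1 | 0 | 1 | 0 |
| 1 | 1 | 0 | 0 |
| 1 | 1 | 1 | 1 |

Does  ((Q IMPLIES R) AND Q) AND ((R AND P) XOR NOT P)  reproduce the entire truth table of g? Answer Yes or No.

Test each input against both g and the formula:
  P=0, Q=0, R=0: formula gives 0, g = 0 ✓
  P=0, Q=0, R=1: formula gives 0, g = 0 ✓
  P=0, Q=1, R=0: formula gives 0, g = 0 ✓
  P=0, Q=1, R=1: formula gives 1, g = 1 ✓
  P=1, Q=0, R=0: formula gives 0, g = 0 ✓
  …and likewise for the remaining 3 rows.
No disagreement on any input; they are logically equivalent.

Yes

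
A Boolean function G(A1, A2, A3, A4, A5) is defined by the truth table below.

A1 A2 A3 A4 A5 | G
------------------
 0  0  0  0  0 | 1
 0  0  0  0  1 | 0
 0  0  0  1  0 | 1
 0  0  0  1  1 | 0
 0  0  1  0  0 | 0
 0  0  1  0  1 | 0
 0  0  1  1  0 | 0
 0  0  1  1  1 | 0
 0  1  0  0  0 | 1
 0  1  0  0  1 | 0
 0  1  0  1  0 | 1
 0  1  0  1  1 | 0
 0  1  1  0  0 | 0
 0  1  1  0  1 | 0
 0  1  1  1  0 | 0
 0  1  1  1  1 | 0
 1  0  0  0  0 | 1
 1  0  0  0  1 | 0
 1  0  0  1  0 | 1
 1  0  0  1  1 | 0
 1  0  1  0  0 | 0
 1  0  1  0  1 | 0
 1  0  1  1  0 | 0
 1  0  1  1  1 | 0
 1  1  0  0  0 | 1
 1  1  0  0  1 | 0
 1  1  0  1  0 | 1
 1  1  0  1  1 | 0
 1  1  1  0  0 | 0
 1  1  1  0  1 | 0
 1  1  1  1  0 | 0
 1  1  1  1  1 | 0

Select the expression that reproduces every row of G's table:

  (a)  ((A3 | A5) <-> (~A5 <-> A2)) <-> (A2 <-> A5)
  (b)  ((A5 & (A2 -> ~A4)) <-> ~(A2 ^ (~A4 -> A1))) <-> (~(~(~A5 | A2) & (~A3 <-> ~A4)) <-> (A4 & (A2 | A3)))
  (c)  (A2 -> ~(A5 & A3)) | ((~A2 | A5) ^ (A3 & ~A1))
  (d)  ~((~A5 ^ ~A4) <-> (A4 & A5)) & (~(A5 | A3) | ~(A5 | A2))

a

(b) disagrees with G on (0,0,0,0,1) (formula → 1, table → 0); rule it out.
(c) disagrees with G on (0,0,0,0,1) (formula → 1, table → 0); rule it out.
(d) disagrees with G on (0,0,0,0,0) (formula → 0, table → 1); rule it out.
That leaves (a). Evaluating it on every row reproduces the table of G exactly.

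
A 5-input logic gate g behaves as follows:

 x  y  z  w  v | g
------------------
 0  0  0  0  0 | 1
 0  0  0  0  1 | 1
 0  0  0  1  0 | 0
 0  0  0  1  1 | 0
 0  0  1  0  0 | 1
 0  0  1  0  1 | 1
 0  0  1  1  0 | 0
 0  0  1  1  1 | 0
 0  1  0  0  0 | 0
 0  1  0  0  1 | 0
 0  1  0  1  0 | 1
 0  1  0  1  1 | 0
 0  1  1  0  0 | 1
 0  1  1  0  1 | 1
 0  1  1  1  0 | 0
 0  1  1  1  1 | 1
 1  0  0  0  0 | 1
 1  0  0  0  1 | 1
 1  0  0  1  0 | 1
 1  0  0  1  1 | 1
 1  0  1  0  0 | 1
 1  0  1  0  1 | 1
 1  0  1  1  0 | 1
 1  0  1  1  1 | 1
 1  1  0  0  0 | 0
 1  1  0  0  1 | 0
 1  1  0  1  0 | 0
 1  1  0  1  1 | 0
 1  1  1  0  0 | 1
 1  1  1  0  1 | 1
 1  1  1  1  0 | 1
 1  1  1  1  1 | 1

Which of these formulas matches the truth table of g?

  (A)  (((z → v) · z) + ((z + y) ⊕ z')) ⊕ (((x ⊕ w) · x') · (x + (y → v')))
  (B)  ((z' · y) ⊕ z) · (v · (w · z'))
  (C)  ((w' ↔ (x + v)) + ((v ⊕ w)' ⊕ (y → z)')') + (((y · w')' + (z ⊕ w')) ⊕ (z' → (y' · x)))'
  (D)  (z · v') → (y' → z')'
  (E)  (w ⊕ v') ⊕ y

(B): at (0,0,0,0,0) it gives 0, but g = 1 — eliminated.
(C): at (0,0,0,0,0) it gives 0, but g = 1 — eliminated.
(D): at (0,0,0,1,0) it gives 1, but g = 0 — eliminated.
(E): at (0,0,0,0,1) it gives 0, but g = 1 — eliminated.
Only (A) survives; checking it on all 32 rows confirms it matches g.

A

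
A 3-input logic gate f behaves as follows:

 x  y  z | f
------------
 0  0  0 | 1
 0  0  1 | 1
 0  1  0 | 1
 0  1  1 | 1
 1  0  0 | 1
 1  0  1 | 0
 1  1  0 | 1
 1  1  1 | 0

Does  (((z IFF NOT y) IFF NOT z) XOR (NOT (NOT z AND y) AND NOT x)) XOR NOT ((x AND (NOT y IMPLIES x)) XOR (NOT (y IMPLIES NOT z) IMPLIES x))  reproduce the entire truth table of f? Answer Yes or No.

No

Check the formula against f row by row:
  x=0, y=0, z=0: formula gives 1, f = 1 ✓
  x=0, y=0, z=1: formula gives 1, f = 1 ✓
  x=0, y=1, z=0: formula gives 1, f = 1 ✓
  x=0, y=1, z=1: formula gives 1, f = 1 ✓
  x=1, y=0, z=0: formula gives 1, f = 1 ✓
  x=1, y=0, z=1: formula gives 1, but f = 0 ✗
Row (1,0,1) is a counterexample, so the formula is not equivalent to f.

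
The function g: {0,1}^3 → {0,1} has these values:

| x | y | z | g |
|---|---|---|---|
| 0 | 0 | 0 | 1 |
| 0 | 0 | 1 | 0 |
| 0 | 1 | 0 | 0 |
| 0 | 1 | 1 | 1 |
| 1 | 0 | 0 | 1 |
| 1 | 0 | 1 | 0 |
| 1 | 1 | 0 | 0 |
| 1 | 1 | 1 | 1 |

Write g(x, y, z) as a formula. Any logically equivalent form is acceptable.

Collect the rows where g=1 — (0,0,0), (0,1,1), (1,0,0), (1,1,1) — and write one minterm per row: ¬x·¬y·¬z, ¬x·y·z, x·¬y·¬z, x·y·z. Their union (logical OR) reproduces the table exactly.

g(x, y, z) = ((((NOT x AND NOT y) AND NOT z) OR ((NOT x AND y) AND z)) OR ((x AND NOT y) AND NOT z)) OR ((x AND y) AND z)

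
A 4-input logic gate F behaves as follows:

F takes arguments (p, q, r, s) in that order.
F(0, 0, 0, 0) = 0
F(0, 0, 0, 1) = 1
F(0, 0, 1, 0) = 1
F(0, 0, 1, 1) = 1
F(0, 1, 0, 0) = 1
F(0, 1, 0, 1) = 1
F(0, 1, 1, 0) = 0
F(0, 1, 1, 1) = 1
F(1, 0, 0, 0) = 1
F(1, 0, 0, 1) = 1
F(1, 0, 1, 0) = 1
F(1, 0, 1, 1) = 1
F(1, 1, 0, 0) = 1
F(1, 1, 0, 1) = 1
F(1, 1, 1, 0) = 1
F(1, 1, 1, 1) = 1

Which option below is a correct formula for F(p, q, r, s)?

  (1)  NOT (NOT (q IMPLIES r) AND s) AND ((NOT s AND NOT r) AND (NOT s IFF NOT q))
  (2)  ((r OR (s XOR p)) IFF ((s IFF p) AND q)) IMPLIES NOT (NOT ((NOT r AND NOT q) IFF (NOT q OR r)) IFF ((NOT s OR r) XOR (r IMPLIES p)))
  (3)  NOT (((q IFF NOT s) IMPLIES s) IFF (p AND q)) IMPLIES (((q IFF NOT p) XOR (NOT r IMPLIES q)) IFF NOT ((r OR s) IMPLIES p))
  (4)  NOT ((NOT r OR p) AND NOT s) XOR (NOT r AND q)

2

(1) fails at (0,0,0,0): the formula yields 1, F is 0.
(3) fails at (0,0,0,0): the formula yields 1, F is 0.
(4) fails at (0,1,0,1): the formula yields 0, F is 1.
Only (2) survives; checking it on all 16 rows confirms it matches F.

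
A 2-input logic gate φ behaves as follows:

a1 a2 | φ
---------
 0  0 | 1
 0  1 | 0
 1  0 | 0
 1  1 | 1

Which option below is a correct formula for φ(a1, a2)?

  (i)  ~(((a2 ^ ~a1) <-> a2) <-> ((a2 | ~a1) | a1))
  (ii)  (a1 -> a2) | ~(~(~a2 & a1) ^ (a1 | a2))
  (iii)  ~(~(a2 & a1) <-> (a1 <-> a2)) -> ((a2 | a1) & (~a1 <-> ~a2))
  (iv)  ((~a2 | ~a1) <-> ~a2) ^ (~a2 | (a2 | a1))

iii

(i) fails at (0,1): the formula yields 1, φ is 0.
(ii) fails at (0,1): the formula yields 1, φ is 0.
(iv) fails at (0,0): the formula yields 0, φ is 1.
Only (iii) survives; checking it on all 4 rows confirms it matches φ.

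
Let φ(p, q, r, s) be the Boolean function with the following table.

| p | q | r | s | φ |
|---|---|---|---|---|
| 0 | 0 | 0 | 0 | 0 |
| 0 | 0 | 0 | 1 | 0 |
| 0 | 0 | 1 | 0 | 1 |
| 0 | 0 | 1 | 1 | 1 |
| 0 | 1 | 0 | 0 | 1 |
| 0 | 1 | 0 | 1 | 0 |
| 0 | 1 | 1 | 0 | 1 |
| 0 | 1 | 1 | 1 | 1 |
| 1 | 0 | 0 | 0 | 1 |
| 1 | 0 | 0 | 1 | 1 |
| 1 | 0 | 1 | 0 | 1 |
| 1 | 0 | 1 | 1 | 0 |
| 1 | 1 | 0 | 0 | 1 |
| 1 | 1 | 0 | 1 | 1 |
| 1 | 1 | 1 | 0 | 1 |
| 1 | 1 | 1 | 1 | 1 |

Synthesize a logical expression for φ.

φ(p, q, r, s) = ((((((p' · q') · r') · s') + (((p' · q') · r') · s)) + (((p' · q) · r') · s)) + (((p · q') · r) · s))'

There are just 4 zero rows: (0,0,0,0), (0,0,0,1), (0,1,0,1), (1,0,1,1). Their minterms are ¬p·¬q·¬r·¬s, ¬p·¬q·¬r·s, ¬p·q·¬r·s, p·¬q·r·s; the OR of those covers precisely the 0-outputs, and negating it yields φ.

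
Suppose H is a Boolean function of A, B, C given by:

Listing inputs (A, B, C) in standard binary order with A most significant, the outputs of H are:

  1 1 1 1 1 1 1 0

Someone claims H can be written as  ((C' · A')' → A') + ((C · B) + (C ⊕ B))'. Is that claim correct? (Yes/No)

Test each input against both H and the formula:
  A=0, B=0, C=0: formula gives 1, H = 1 ✓
  A=0, B=0, C=1: formula gives 1, H = 1 ✓
  A=0, B=1, C=0: formula gives 1, H = 1 ✓
  A=0, B=1, C=1: formula gives 1, H = 1 ✓
  A=1, B=0, C=0: formula gives 1, H = 1 ✓
  A=1, B=0, C=1: formula gives 0, but H = 1 ✗
Row (1,0,1) is a counterexample, so the formula is not equivalent to H.

No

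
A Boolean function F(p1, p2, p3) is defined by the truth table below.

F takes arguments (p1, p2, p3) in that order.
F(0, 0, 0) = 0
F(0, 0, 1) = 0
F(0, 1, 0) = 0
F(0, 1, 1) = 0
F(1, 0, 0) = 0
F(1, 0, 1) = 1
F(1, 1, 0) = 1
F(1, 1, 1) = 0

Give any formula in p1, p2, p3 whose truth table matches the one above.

Collect the rows where F=1 — (1,0,1), (1,1,0) — and write one minterm per row: p1·¬p2·p3, p1·p2·¬p3. Their union (logical OR) reproduces the table exactly.

F(p1, p2, p3) = ((p1 & ~p2) & p3) | ((p1 & p2) & ~p3)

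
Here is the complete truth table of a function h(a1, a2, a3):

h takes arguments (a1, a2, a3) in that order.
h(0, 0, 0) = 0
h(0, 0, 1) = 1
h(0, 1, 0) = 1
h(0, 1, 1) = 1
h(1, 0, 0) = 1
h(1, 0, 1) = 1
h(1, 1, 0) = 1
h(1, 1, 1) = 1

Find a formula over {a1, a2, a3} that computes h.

h(a1, a2, a3) = (a1 ∨ a2) ∨ a3

The output is 1 whenever at least one input is 1 — the OR of all inputs.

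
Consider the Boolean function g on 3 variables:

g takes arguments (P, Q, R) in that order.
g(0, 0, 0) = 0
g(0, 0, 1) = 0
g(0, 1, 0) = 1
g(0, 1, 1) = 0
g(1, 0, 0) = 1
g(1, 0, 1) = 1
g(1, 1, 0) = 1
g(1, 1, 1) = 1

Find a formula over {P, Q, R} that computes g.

There are just 3 zero rows: (0,0,0), (0,0,1), (0,1,1). Their minterms are ¬P·¬Q·¬R, ¬P·¬Q·R, ¬P·Q·R; the OR of those covers precisely the 0-outputs, and negating it yields g.

g(P, Q, R) = ¬((((¬P ∧ ¬Q) ∧ ¬R) ∨ ((¬P ∧ ¬Q) ∧ R)) ∨ ((¬P ∧ Q) ∧ R))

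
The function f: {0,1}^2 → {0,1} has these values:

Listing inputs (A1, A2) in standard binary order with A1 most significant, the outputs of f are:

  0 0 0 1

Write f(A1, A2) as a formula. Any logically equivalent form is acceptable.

f is 1 on exactly one input, (1,1), whose minterm is A1·A2. So f is just that conjunction.

f(A1, A2) = A1 · A2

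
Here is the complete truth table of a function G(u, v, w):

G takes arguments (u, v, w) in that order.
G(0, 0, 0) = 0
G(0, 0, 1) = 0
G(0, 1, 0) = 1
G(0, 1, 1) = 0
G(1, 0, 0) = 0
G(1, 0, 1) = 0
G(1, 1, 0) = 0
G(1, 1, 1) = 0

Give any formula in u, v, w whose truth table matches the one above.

G is 1 on exactly one input, (0,1,0), whose minterm is ¬u·v·¬w. So G is just that conjunction.

G(u, v, w) = (not u and v) and not w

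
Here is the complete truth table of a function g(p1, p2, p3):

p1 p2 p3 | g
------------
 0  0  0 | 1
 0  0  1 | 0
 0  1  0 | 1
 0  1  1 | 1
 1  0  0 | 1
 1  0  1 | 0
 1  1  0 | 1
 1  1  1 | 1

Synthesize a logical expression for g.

g(p1, p2, p3) = NOT (((NOT p1 AND NOT p2) AND p3) OR ((p1 AND NOT p2) AND p3))

There are just 2 zero rows: (0,0,1), (1,0,1). Their minterms are ¬p1·¬p2·p3, p1·¬p2·p3; the OR of those covers precisely the 0-outputs, and negating it yields g.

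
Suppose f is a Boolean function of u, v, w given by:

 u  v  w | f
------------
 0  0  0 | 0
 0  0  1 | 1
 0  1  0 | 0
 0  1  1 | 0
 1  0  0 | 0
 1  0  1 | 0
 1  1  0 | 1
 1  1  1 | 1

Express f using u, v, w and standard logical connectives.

The 1-rows are (0,0,1), (1,1,0), (1,1,1). Each contributes one minterm — ¬u·¬v·w; u·v·¬w; u·v·w — and their disjunction is a sum-of-products form of f.

f(u, v, w) = (((NOT u AND NOT v) AND w) OR ((u AND v) AND NOT w)) OR ((u AND v) AND w)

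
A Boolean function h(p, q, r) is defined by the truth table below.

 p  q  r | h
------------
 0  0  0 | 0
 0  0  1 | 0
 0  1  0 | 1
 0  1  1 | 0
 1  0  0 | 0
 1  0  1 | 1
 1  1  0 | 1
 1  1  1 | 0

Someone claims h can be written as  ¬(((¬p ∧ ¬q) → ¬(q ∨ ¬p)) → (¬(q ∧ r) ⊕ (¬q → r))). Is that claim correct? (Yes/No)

Yes

Evaluate ¬(((¬p ∧ ¬q) → ¬(q ∨ ¬p)) → (¬(q ∧ r) ⊕ (¬q → r))) on each row and compare to h:
  p=0, q=0, r=0: formula gives 0, h = 0 ✓
  p=0, q=0, r=1: formula gives 0, h = 0 ✓
  p=0, q=1, r=0: formula gives 1, h = 1 ✓
  p=0, q=1, r=1: formula gives 0, h = 0 ✓
  p=1, q=0, r=0: formula gives 0, h = 0 ✓
  … (the remaining 3 rows also agree.)
No disagreement on any input; they are logically equivalent.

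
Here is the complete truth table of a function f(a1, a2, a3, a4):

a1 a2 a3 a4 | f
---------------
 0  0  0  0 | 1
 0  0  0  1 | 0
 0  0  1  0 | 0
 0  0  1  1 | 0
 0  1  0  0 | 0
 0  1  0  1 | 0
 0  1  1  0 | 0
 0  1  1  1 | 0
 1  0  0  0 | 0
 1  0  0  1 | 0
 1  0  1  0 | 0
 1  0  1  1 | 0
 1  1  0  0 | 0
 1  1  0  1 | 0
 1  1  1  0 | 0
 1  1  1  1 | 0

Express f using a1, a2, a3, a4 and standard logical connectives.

f(a1, a2, a3, a4) = ((¬a1 ∧ ¬a2) ∧ ¬a3) ∧ ¬a4

f is 1 on exactly one input, (0,0,0,0), whose minterm is ¬a1·¬a2·¬a3·¬a4. So f is just that conjunction.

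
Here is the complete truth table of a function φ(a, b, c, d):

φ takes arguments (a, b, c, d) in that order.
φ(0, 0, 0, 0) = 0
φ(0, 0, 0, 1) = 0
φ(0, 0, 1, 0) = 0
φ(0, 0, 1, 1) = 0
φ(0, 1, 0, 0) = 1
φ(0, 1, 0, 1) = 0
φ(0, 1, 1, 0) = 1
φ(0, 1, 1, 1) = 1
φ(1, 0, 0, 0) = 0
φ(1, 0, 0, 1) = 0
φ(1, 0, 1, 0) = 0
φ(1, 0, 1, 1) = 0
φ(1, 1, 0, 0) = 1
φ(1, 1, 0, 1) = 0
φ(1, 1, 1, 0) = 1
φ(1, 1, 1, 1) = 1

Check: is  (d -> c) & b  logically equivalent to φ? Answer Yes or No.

Yes

Test each input against both φ and the formula:
  a=0, b=0, c=0, d=0: formula gives 0, φ = 0 ✓
  a=0, b=0, c=0, d=1: formula gives 0, φ = 0 ✓
  a=0, b=0, c=1, d=0: formula gives 0, φ = 0 ✓
  a=0, b=0, c=1, d=1: formula gives 0, φ = 0 ✓
  … (the remaining 12 rows also agree.)
Every row agrees, so the formula is equivalent.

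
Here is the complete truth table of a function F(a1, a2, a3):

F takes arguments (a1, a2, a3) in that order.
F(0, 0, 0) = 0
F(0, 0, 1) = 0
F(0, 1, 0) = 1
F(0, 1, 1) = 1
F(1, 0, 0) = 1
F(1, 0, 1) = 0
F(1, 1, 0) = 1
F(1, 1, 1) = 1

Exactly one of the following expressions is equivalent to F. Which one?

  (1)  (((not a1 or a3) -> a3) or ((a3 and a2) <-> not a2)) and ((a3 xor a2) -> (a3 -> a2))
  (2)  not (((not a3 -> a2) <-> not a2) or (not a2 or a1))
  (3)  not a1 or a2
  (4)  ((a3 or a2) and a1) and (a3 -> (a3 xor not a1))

(2) fails at (1,0,0): the formula yields 0, F is 1.
(3) fails at (0,0,0): the formula yields 1, F is 0.
(4) fails at (0,1,0): the formula yields 0, F is 1.
(1) is the remaining candidate, and it agrees with F on all 8 inputs.

1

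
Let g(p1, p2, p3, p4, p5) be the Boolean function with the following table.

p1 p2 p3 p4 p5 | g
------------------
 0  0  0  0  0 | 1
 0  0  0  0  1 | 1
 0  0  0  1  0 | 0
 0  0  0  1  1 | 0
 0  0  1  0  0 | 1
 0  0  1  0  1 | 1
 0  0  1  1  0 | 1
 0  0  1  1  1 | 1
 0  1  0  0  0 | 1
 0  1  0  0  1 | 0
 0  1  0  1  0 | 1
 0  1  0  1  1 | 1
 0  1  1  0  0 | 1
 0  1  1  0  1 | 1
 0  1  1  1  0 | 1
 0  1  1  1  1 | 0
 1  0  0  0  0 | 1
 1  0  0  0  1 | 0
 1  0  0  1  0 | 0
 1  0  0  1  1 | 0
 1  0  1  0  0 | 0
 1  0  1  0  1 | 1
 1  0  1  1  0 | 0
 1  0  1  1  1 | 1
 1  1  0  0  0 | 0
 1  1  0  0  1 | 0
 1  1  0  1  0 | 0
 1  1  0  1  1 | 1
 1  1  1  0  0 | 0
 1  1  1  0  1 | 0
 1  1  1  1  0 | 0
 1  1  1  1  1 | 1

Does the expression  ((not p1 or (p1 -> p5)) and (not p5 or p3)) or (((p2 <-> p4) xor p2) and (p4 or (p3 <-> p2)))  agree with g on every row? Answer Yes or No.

Evaluate ((not p1 or (p1 -> p5)) and (not p5 or p3)) or (((p2 <-> p4) xor p2) and (p4 or (p3 <-> p2))) on each row and compare to g:
  p1=0, p2=0, p3=0, p4=0, p5=0: formula gives 1, g = 1 ✓
  p1=0, p2=0, p3=0, p4=0, p5=1: formula gives 1, g = 1 ✓
  p1=0, p2=0, p3=0, p4=1, p5=0: formula gives 1, but g = 0 ✗
Since they disagree at (0,0,0,1,0), the expression is not a correct formula for g.

No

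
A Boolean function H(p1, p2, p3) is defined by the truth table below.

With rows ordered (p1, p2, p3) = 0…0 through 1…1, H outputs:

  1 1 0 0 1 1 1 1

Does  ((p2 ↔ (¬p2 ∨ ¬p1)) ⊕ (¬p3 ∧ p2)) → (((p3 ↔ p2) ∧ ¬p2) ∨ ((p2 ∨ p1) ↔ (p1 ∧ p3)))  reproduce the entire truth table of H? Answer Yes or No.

No

Evaluate ((p2 ↔ (¬p2 ∨ ¬p1)) ⊕ (¬p3 ∧ p2)) → (((p3 ↔ p2) ∧ ¬p2) ∨ ((p2 ∨ p1) ↔ (p1 ∧ p3))) on each row and compare to H:
  p1=0, p2=0, p3=0: formula gives 1, H = 1 ✓
  p1=0, p2=0, p3=1: formula gives 1, H = 1 ✓
  p1=0, p2=1, p3=0: formula gives 1, but H = 0 ✗
Row (0,1,0) is a counterexample, so the formula is not equivalent to H.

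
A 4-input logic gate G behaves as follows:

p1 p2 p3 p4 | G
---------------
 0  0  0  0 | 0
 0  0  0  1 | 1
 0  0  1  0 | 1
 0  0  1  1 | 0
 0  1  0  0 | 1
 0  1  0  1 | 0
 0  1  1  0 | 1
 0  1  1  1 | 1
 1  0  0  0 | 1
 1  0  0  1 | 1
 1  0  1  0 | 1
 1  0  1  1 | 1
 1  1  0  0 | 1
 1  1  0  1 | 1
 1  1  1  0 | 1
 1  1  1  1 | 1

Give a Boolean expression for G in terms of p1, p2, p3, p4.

There are just 3 zero rows: (0,0,0,0), (0,0,1,1), (0,1,0,1). Their minterms are ¬p1·¬p2·¬p3·¬p4, ¬p1·¬p2·p3·p4, ¬p1·p2·¬p3·p4; the OR of those covers precisely the 0-outputs, and negating it yields G.

G(p1, p2, p3, p4) = ¬(((((¬p1 ∧ ¬p2) ∧ ¬p3) ∧ ¬p4) ∨ (((¬p1 ∧ ¬p2) ∧ p3) ∧ p4)) ∨ (((¬p1 ∧ p2) ∧ ¬p3) ∧ p4))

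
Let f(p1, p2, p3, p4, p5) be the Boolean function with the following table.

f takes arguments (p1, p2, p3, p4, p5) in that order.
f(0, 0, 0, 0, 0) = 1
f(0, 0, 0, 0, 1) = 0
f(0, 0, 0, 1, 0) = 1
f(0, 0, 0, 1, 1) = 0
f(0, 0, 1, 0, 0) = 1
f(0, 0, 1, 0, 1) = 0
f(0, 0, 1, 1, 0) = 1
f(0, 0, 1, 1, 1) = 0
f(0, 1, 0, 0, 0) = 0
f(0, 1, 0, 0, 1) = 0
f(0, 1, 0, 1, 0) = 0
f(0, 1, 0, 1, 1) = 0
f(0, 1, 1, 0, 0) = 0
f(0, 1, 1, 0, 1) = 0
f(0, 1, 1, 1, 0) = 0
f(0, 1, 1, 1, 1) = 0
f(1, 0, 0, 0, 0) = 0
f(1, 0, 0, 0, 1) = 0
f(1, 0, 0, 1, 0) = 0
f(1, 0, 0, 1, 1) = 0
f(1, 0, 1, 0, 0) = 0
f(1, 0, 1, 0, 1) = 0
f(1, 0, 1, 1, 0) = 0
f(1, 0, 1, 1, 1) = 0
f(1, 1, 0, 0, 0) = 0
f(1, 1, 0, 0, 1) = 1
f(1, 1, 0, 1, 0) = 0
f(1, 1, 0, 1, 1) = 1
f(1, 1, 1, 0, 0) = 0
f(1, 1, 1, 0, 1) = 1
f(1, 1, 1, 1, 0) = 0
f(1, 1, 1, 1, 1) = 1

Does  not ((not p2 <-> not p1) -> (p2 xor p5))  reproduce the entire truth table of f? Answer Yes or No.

Evaluate not ((not p2 <-> not p1) -> (p2 xor p5)) on each row and compare to f:
  p1=0, p2=0, p3=0, p4=0, p5=0: formula gives 1, f = 1 ✓
  p1=0, p2=0, p3=0, p4=0, p5=1: formula gives 0, f = 0 ✓
  p1=0, p2=0, p3=0, p4=1, p5=0: formula gives 1, f = 1 ✓
  p1=0, p2=0, p3=0, p4=1, p5=1: formula gives 0, f = 0 ✓
  … (the remaining 28 rows also agree.)
All 32 rows match — the expression computes f exactly.

Yes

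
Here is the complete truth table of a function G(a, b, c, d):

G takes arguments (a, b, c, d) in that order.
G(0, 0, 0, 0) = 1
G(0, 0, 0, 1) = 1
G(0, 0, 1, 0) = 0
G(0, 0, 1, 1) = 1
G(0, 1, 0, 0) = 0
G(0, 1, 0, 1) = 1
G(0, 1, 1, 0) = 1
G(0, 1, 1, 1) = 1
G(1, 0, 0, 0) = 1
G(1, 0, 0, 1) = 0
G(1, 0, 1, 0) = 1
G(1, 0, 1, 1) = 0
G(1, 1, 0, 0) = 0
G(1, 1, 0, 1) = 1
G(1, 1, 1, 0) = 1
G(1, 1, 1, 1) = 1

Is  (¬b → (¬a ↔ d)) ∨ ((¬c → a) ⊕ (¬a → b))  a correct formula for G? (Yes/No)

Test each input against both G and the formula:
  a=0, b=0, c=0, d=0: formula gives 0, but G = 1 ✗
Row (0,0,0,0) is a counterexample, so the formula is not equivalent to G.

No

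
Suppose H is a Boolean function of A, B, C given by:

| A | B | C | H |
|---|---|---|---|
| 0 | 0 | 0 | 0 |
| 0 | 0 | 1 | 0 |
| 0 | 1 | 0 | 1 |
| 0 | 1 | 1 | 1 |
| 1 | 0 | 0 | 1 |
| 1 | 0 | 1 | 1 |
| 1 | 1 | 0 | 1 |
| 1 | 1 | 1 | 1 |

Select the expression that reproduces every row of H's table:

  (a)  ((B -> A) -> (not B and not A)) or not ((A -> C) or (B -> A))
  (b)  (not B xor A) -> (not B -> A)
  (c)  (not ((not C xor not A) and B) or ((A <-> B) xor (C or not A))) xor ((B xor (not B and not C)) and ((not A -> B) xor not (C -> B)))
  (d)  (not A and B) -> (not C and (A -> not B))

(a) fails at (0,0,0): the formula yields 1, H is 0.
(c) fails at (0,0,0): the formula yields 1, H is 0.
(d) fails at (0,0,0): the formula yields 1, H is 0.
Only (b) survives; checking it on all 8 rows confirms it matches H.

b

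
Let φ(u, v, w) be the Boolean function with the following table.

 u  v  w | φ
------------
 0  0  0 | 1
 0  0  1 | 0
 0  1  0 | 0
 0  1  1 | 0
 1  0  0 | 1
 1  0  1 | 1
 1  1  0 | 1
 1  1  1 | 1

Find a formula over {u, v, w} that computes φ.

φ(u, v, w) = NOT ((((NOT u AND NOT v) AND w) OR ((NOT u AND v) AND NOT w)) OR ((NOT u AND v) AND w))

φ is 0 on only 3 rows — (0,0,1), (0,1,0), (0,1,1). Writing each as a minterm (¬u·¬v·w, ¬u·v·¬w, ¬u·v·w) and OR-ing them characterizes exactly where φ=0, so φ is the negation of that disjunction.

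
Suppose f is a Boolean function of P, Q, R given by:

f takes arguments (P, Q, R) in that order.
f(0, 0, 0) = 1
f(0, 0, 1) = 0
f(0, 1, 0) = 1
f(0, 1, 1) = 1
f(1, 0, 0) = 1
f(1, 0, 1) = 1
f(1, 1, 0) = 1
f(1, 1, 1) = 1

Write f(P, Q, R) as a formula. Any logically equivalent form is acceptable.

f(P, Q, R) = ~((~P & ~Q) & R)

f is 0 on exactly one input, (0,0,1), whose minterm is ¬P·¬Q·R. So f is the negation of that single conjunction.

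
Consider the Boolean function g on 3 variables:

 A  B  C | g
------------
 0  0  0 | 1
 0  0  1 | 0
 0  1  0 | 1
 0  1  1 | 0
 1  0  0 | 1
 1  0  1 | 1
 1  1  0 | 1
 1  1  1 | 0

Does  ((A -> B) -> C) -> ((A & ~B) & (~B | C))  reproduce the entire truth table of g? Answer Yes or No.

Yes

Test each input against both g and the formula:
  A=0, B=0, C=0: formula gives 1, g = 1 ✓
  A=0, B=0, C=1: formula gives 0, g = 0 ✓
  A=0, B=1, C=0: formula gives 1, g = 1 ✓
  A=0, B=1, C=1: formula gives 0, g = 0 ✓
  A=1, B=0, C=0: formula gives 1, g = 1 ✓
  …and likewise for the remaining 3 rows.
Every row agrees, so the formula is equivalent.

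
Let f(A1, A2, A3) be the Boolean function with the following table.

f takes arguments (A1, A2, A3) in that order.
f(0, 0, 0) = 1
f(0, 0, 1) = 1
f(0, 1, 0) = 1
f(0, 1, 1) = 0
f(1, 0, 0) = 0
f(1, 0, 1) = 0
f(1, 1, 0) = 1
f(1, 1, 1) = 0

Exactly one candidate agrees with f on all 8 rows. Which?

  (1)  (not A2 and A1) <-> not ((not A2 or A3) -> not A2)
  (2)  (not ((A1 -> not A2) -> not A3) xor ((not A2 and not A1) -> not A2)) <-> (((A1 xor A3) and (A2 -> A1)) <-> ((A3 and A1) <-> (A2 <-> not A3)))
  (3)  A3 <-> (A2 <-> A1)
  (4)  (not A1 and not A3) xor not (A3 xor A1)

1

(2) fails at (0,0,0): the formula yields 0, f is 1.
(3) fails at (0,0,0): the formula yields 0, f is 1.
(4) fails at (0,0,0): the formula yields 0, f is 1.
Only (1) survives; checking it on all 8 rows confirms it matches f.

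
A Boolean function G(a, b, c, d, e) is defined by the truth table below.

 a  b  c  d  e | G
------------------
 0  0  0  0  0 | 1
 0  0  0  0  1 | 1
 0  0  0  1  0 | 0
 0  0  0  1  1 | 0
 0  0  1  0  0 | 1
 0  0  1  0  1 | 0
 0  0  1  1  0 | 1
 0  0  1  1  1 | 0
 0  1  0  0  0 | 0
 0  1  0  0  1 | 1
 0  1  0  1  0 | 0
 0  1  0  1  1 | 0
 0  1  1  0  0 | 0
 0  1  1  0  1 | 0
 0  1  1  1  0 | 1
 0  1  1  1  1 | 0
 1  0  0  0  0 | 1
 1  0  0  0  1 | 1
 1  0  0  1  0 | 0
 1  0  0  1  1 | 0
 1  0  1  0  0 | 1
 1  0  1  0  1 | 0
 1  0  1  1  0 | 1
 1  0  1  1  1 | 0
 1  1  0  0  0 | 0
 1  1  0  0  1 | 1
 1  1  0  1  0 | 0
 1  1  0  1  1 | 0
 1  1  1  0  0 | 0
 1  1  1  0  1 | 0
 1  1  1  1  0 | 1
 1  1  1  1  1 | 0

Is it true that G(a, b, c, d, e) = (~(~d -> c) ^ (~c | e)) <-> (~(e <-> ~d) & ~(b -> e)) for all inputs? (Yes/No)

Check the formula against G row by row:
  a=0, b=0, c=0, d=0, e=0: formula gives 1, G = 1 ✓
  a=0, b=0, c=0, d=0, e=1: formula gives 1, G = 1 ✓
  a=0, b=0, c=0, d=1, e=0: formula gives 0, G = 0 ✓
  a=0, b=0, c=0, d=1, e=1: formula gives 0, G = 0 ✓
  … (the remaining 28 rows also agree.)
All 32 rows match — the expression computes G exactly.

Yes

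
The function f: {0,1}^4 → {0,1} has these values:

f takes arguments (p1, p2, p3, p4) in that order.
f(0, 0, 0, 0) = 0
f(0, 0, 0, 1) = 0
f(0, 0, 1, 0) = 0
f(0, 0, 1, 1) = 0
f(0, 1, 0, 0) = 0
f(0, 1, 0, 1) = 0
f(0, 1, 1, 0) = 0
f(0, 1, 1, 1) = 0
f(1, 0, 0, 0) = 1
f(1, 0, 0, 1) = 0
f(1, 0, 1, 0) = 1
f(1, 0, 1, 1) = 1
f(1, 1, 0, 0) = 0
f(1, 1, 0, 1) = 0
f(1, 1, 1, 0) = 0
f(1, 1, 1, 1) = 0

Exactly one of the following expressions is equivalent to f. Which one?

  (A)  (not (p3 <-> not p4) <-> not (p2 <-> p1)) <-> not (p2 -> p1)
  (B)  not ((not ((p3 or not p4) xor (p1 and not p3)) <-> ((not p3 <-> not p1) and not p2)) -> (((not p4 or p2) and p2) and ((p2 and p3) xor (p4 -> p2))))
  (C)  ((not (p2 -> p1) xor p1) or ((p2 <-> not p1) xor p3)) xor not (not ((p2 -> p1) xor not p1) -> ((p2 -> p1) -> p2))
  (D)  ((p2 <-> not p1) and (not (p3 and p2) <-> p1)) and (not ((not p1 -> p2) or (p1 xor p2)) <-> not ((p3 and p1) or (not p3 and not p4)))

D

(A): at (0,0,0,0) it gives 1, but f = 0 — eliminated.
(B): at (0,0,0,1) it gives 1, but f = 0 — eliminated.
(C): at (0,0,0,0) it gives 1, but f = 0 — eliminated.
Only (D) survives; checking it on all 16 rows confirms it matches f.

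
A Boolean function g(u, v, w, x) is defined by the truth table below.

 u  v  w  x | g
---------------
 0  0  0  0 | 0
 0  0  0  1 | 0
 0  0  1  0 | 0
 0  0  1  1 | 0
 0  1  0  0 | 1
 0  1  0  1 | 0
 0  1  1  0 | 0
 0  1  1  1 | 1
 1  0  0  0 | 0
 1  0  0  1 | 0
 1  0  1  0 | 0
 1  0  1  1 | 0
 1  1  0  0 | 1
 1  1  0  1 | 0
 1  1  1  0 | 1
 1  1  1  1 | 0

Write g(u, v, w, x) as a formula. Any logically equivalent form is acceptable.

g(u, v, w, x) = (((((~u & v) & ~w) & ~x) | (((~u & v) & w) & x)) | (((u & v) & ~w) & ~x)) | (((u & v) & w) & ~x)

The 1-rows are (0,1,0,0), (0,1,1,1), (1,1,0,0), (1,1,1,0). Each contributes one minterm — ¬u·v·¬w·¬x; ¬u·v·w·x; u·v·¬w·¬x; u·v·w·¬x — and their disjunction is a sum-of-products form of g.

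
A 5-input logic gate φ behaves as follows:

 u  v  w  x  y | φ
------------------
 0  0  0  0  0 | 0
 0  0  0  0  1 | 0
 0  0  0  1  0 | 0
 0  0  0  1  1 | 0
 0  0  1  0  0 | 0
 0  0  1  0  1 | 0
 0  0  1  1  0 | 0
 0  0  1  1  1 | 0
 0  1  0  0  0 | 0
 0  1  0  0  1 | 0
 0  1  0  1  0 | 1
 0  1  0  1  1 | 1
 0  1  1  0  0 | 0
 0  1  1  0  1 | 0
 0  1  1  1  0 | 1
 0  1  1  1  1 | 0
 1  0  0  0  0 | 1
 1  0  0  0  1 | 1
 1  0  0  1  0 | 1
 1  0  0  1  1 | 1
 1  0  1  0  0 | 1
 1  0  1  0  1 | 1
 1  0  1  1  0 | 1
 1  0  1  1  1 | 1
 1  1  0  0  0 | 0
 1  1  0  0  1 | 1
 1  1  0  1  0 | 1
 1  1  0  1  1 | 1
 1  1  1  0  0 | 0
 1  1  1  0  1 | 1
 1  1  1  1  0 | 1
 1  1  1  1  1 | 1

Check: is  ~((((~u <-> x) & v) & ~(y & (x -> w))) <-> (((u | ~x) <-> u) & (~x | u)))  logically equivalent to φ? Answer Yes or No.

Yes

Check the formula against φ row by row:
  u=0, v=0, w=0, x=0, y=0: formula gives 0, φ = 0 ✓
  u=0, v=0, w=0, x=0, y=1: formula gives 0, φ = 0 ✓
  u=0, v=0, w=0, x=1, y=0: formula gives 0, φ = 0 ✓
  u=0, v=0, w=0, x=1, y=1: formula gives 0, φ = 0 ✓
  …and likewise for the remaining 28 rows.
All 32 rows match — the expression computes φ exactly.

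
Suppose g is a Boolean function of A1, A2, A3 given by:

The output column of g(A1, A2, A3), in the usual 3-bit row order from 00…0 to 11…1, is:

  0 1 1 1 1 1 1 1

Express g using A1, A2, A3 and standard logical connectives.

g(A1, A2, A3) = (A1 | A2) | A3

The output is 1 whenever at least one input is 1 — the OR of all inputs.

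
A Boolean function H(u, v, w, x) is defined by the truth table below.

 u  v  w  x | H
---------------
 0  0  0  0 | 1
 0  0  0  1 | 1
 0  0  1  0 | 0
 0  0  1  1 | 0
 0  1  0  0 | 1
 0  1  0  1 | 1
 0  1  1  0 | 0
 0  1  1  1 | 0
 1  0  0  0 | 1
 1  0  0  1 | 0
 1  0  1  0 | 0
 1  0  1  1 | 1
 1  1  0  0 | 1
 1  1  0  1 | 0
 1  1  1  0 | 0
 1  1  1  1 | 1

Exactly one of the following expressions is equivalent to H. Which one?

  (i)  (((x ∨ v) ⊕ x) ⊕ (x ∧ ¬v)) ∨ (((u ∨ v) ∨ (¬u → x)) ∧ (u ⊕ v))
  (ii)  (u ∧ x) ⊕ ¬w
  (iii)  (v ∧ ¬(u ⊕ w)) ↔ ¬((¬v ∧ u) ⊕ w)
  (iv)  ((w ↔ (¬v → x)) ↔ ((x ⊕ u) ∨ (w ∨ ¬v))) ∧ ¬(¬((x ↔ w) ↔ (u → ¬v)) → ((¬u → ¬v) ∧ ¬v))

(i) disagrees with H on (0,0,0,0) (formula → 0, table → 1); rule it out.
(iii) disagrees with H on (0,0,0,0) (formula → 0, table → 1); rule it out.
(iv) disagrees with H on (0,0,0,0) (formula → 0, table → 1); rule it out.
Only (ii) survives; checking it on all 16 rows confirms it matches H.

ii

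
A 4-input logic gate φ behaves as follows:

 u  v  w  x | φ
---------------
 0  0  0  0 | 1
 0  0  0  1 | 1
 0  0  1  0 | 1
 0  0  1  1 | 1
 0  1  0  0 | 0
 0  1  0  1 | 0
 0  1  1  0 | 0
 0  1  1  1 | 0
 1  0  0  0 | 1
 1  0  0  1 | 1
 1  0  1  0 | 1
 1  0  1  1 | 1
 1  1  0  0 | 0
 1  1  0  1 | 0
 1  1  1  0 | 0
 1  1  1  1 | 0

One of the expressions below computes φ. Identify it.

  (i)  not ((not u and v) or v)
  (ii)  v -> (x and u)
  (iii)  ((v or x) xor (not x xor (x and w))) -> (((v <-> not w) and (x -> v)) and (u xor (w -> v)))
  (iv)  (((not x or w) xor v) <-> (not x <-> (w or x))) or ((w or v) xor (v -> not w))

(ii) fails at (1,1,0,1): the formula yields 1, φ is 0.
(iii) fails at (0,0,0,0): the formula yields 0, φ is 1.
(iv) fails at (0,0,1,1): the formula yields 0, φ is 1.
(i) is the remaining candidate, and it agrees with φ on all 16 inputs.

i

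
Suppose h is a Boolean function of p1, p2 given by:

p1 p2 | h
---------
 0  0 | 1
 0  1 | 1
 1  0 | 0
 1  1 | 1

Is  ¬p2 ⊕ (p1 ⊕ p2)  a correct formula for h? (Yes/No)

Check the formula against h row by row:
  p1=0, p2=0: formula gives 1, h = 1 ✓
  p1=0, p2=1: formula gives 1, h = 1 ✓
  p1=1, p2=0: formula gives 0, h = 0 ✓
  p1=1, p2=1: formula gives 0, but h = 1 ✗
Row (1,1) is a counterexample, so the formula is not equivalent to h.

No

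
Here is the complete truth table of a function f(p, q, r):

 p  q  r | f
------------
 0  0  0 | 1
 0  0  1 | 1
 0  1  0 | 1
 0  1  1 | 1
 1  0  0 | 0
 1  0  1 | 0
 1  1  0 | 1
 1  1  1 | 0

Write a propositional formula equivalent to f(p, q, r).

f(p, q, r) = ~((((p & ~q) & ~r) | ((p & ~q) & r)) | ((p & q) & r))

There are just 3 zero rows: (1,0,0), (1,0,1), (1,1,1). Their minterms are p·¬q·¬r, p·¬q·r, p·q·r; the OR of those covers precisely the 0-outputs, and negating it yields f.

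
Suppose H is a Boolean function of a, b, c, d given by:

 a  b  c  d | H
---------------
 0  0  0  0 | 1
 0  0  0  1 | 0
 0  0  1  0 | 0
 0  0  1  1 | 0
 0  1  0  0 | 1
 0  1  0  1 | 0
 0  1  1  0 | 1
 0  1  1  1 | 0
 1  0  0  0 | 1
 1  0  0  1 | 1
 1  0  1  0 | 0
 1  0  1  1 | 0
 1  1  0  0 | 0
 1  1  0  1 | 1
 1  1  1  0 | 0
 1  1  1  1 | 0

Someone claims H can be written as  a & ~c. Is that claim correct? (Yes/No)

Test each input against both H and the formula:
  a=0, b=0, c=0, d=0: formula gives 0, but H = 1 ✗
Row (0,0,0,0) is a counterexample, so the formula is not equivalent to H.

No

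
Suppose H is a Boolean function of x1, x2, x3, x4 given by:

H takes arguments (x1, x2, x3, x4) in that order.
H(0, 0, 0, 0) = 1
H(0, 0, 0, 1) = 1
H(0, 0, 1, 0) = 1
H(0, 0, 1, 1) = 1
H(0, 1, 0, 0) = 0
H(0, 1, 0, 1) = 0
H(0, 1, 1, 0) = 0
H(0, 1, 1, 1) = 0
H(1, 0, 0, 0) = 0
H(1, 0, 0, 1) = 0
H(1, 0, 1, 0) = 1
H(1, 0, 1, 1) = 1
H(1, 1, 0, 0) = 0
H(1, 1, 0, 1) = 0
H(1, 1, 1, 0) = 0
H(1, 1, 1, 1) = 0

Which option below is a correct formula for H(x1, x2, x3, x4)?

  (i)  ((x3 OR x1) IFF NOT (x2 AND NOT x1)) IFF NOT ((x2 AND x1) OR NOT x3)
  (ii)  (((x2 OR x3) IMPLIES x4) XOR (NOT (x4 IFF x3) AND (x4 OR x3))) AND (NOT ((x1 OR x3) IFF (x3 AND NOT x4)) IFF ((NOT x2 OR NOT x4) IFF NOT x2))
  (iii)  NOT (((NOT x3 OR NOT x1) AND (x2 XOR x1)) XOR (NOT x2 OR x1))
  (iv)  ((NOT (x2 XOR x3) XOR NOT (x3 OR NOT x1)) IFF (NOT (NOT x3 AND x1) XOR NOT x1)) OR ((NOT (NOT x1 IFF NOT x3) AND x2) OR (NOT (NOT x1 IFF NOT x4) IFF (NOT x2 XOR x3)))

(ii) disagrees with H on (0,0,0,0) (formula → 0, table → 1); rule it out.
(iii) disagrees with H on (0,0,0,0) (formula → 0, table → 1); rule it out.
(iv) disagrees with H on (0,0,0,0) (formula → 0, table → 1); rule it out.
That leaves (i). Evaluating it on every row reproduces the table of H exactly.

i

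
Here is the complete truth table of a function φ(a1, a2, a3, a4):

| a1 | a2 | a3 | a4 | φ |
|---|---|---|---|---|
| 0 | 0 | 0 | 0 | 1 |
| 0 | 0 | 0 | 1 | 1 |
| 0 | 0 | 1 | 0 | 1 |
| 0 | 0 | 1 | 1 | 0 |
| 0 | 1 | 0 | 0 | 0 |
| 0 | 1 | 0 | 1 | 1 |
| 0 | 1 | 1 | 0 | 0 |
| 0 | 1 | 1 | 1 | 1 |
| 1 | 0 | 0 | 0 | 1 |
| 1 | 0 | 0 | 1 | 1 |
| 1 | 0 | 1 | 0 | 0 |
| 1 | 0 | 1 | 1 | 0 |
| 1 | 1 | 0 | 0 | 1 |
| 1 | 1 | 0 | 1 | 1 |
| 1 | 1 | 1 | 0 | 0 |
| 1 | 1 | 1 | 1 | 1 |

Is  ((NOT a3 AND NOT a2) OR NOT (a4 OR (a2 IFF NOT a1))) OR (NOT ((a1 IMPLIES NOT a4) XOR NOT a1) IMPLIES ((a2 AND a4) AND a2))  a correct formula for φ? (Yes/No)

Evaluate ((NOT a3 AND NOT a2) OR NOT (a4 OR (a2 IFF NOT a1))) OR (NOT ((a1 IMPLIES NOT a4) XOR NOT a1) IMPLIES ((a2 AND a4) AND a2)) on each row and compare to φ:
  a1=0, a2=0, a3=0, a4=0: formula gives 1, φ = 1 ✓
  a1=0, a2=0, a3=0, a4=1: formula gives 1, φ = 1 ✓
  a1=0, a2=0, a3=1, a4=0: formula gives 1, φ = 1 ✓
  a1=0, a2=0, a3=1, a4=1: formula gives 0, φ = 0 ✓
  …
  a1=1, a2=0, a3=1, a4=0: formula gives 1, but φ = 0 ✗
A single disagreement suffices: at (1,0,1,0) they differ, so the formula does not compute φ.

No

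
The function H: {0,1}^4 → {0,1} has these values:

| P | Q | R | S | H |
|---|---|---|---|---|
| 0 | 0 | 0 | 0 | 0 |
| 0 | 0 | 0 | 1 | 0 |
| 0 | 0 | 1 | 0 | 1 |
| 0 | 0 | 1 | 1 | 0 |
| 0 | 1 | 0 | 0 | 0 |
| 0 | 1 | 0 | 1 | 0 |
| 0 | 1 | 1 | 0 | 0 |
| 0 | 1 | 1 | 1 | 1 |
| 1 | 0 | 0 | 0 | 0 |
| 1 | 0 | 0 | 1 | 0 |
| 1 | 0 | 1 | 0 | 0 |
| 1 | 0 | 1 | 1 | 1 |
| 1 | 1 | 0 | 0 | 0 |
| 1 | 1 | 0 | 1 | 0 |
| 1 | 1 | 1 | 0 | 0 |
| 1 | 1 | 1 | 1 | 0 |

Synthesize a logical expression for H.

H=1 on 3 inputs: (0,0,1,0), (0,1,1,1), (1,0,1,1). Reading each as a conjunction of literals (¬P·¬Q·R·¬S, ¬P·Q·R·S, P·¬Q·R·S) and taking the OR gives the canonical DNF.

H(P, Q, R, S) = ((((not P and not Q) and R) and not S) or (((not P and Q) and R) and S)) or (((P and not Q) and R) and S)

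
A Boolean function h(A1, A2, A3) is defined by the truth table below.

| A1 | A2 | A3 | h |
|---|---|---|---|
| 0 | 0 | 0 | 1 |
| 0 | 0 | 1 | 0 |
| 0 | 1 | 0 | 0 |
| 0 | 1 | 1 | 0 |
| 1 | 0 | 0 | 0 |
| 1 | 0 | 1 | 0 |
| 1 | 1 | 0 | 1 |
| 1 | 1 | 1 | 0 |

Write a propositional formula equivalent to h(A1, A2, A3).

h=1 on 2 inputs: (0,0,0), (1,1,0). Reading each as a conjunction of literals (¬A1·¬A2·¬A3, A1·A2·¬A3) and taking the OR gives the canonical DNF.

h(A1, A2, A3) = ((NOT A1 AND NOT A2) AND NOT A3) OR ((A1 AND A2) AND NOT A3)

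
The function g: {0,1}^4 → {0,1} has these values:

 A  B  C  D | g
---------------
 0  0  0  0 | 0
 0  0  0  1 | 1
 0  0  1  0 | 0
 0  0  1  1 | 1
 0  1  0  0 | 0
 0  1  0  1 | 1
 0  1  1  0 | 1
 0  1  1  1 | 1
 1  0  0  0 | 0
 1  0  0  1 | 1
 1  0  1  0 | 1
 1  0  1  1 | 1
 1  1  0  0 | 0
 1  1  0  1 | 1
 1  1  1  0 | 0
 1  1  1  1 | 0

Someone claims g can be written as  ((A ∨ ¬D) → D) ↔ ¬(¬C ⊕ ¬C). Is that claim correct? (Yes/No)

No

Evaluate ((A ∨ ¬D) → D) ↔ ¬(¬C ⊕ ¬C) on each row and compare to g:
  A=0, B=0, C=0, D=0: formula gives 0, g = 0 ✓
  A=0, B=0, C=0, D=1: formula gives 1, g = 1 ✓
  A=0, B=0, C=1, D=0: formula gives 0, g = 0 ✓
  A=0, B=0, C=1, D=1: formula gives 1, g = 1 ✓
  …
  A=0, B=1, C=1, D=0: formula gives 0, but g = 1 ✗
Row (0,1,1,0) is a counterexample, so the formula is not equivalent to g.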